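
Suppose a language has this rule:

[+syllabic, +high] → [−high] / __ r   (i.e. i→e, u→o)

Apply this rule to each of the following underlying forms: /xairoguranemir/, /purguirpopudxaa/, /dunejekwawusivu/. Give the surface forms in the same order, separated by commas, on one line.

xaerogoranemer, porguerpopudxaa, dunejekwawusivu

/xairoguranemir/: /i/ is a high vowel immediately before /r/, so it lowers to [e]. /u/ is a high vowel immediately before /r/, so it lowers to [o]. /i/ is a high vowel immediately before /r/, so it lowers to [e]. → [xaerogoranemer].
/purguirpopudxaa/: /u/ is a high vowel immediately before /r/, so it lowers to [o]. /i/ is a high vowel immediately before /r/, so it lowers to [e]. → [porguerpopudxaa].
/dunejekwawusivu/: the rule's environment is not met; surfaces unchanged as [dunejekwawusivu].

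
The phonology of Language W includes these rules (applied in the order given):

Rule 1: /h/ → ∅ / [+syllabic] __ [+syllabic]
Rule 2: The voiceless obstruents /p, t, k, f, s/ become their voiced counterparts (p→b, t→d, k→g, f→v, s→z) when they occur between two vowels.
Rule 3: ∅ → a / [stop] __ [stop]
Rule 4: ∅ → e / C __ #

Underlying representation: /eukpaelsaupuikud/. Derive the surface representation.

eukapaelsaubuigude

Rule 1 (intervocalic h-deletion): no segment meets the environment; /eukpaelsaupuikud/ is unchanged.
Rule 2 (intervocalic voicing): /p/ is a voiceless obstruent between vowels /u/ and /u/, so it voices to [b]. /k/ is a voiceless obstruent between vowels /i/ and /u/, so it voices to [g]. /eukpaelsaupuikud/ → eukpaelsaubuigud.
Rule 3 (stop-cluster a-epenthesis): /k/ and /p/ form a stop–stop cluster, so [a] is inserted between them. /eukpaelsaubuigud/ → eukapaelsaubuigud.
Rule 4 (final e-epenthesis): the form ends in the consonant /d/, so [e] is inserted word-finally. /eukapaelsaubuigud/ → eukapaelsaubuigude.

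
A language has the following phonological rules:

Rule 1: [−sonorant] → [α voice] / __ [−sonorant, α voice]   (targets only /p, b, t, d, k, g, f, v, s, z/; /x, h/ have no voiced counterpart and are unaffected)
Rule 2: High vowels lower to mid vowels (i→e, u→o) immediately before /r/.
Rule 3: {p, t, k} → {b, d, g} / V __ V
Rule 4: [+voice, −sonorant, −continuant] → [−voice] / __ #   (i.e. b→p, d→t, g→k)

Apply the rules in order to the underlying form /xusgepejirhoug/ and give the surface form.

Rule 1 (regressive voicing assimilation): /s/ precedes the voiced obstruent /g/, so it voices to [z] by assimilation. /xusgepejirhoug/ → xuzgepejirhoug.
Rule 2 (pre-rhotic lowering): /i/ is a high vowel immediately before /r/, so it lowers to [e]. /xuzgepejirhoug/ → xuzgepejerhoug.
Rule 3 (intervocalic voicing): /p/ is a voiceless stop between vowels /e/ and /e/, so it voices to [b]. /xuzgepejerhoug/ → xuzgebejerhoug.
Rule 4 (final devoicing): /g/ is a voiced stop in word-final position, so it devoices to [k]. /xuzgebejerhoug/ → xuzgebejerhouk.

xuzgebejerhouk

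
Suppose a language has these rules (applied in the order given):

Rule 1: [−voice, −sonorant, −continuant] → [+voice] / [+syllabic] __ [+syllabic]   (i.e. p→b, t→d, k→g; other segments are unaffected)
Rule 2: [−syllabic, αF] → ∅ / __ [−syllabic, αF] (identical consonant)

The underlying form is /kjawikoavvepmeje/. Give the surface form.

Rule 1 (intervocalic voicing): /k/ is a voiceless stop between vowels /i/ and /o/, so it voices to [g]. /kjawikoavvepmeje/ → kjawigoavvepmeje.
Rule 2 (degemination): /vv/ is a geminate; the first /v/ deletes. /kjawigoavvepmeje/ → kjawigoavepmeje.

kjawigoavepmeje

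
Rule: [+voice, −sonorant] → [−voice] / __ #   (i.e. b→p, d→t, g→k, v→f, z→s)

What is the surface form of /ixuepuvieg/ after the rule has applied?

ixuepuviek

Scanning /ixuepuvieg/: /v/ at position 7 is not in the conditioning environment; /g/ is a voiced obstruent in word-final position, so it devoices to [k].
Result: [ixuepuviek].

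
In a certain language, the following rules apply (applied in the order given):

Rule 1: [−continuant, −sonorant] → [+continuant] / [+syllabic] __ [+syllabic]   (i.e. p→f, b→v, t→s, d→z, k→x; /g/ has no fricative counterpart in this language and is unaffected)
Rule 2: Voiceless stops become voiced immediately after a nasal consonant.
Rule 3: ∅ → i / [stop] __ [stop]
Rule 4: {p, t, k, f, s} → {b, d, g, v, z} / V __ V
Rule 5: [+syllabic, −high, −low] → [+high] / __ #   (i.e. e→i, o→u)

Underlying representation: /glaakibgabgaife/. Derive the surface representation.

glaaxibigabigaivi

Rule 1 (intervocalic spirantization): /k/ is a stop between vowels /a/ and /i/, so it spirantizes to the fricative [x]. /glaakibgabgaife/ → glaaxibgabgaife.
Rule 2 (post-nasal voicing): no segment meets the environment; /glaaxibgabgaife/ is unchanged.
Rule 3 (stop-cluster i-epenthesis): /b/ and /g/ form a stop–stop cluster, so [i] is inserted between them. /b/ and /g/ form a stop–stop cluster, so [i] is inserted between them. /glaaxibgabgaife/ → glaaxibigabigaife.
Rule 4 (intervocalic voicing): /f/ is a voiceless obstruent between vowels /i/ and /e/, so it voices to [v]. /glaaxibigabigaife/ → glaaxibigabigaive.
Rule 5 (final vowel raising): /e/ is a mid vowel in word-final position, so it raises to [i]. /glaaxibigabigaive/ → glaaxibigabigaivi.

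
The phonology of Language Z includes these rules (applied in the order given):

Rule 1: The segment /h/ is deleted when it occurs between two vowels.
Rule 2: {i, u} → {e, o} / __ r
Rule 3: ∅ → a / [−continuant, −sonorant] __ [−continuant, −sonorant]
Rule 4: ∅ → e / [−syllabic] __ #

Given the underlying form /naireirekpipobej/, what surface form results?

naereerekapipobeje

Rule 1 (intervocalic h-deletion): no segment meets the environment; /naireirekpipobej/ is unchanged.
Rule 2 (pre-rhotic lowering): /i/ is a high vowel immediately before /r/, so it lowers to [e]. /i/ is a high vowel immediately before /r/, so it lowers to [e]. /naireirekpipobej/ → naereerekpipobej.
Rule 3 (stop-cluster a-epenthesis): /k/ and /p/ form a stop–stop cluster, so [a] is inserted between them. /naereerekpipobej/ → naereerekapipobej.
Rule 4 (final e-epenthesis): the form ends in the consonant /j/, so [e] is inserted word-finally. /naereerekapipobej/ → naereerekapipobeje.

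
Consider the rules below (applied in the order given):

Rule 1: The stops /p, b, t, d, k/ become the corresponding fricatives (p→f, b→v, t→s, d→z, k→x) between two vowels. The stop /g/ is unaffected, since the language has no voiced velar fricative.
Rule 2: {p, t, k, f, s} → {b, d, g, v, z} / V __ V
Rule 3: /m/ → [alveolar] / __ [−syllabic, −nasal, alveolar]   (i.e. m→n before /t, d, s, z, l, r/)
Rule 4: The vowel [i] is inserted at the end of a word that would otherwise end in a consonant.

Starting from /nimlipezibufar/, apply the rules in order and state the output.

ninlivezivuvari

Rule 1 (intervocalic spirantization): /p/ is a stop between vowels /i/ and /e/, so it spirantizes to the fricative [f]. /b/ is a stop between vowels /i/ and /u/, so it spirantizes to the fricative [v]. /nimlipezibufar/ → nimlifezivufar.
Rule 2 (intervocalic voicing): /f/ is a voiceless obstruent between vowels /i/ and /e/, so it voices to [v]. /f/ is a voiceless obstruent between vowels /u/ and /a/, so it voices to [v]. /nimlifezivufar/ → nimlivezivuvar.
Rule 3 (nasal place assimilation): /m/ precedes the alveolar consonant /l/, so it assimilates in place to [n]. /nimlivezivuvar/ → ninlivezivuvar.
Rule 4 (final i-epenthesis): the form ends in the consonant /r/, so [i] is inserted word-finally. /ninlivezivuvar/ → ninlivezivuvari.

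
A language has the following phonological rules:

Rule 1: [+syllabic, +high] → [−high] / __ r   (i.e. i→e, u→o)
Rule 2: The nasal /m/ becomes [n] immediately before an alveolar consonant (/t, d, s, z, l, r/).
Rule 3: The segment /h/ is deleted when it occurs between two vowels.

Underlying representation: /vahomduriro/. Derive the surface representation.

vaondorero

Rule 1 (pre-rhotic lowering): /u/ is a high vowel immediately before /r/, so it lowers to [o]. /i/ is a high vowel immediately before /r/, so it lowers to [e]. /vahomduriro/ → vahomdorero.
Rule 2 (nasal place assimilation): /m/ precedes the alveolar consonant /d/, so it assimilates in place to [n]. /vahomdorero/ → vahondorero.
Rule 3 (intervocalic h-deletion): /h/ occurs between vowels /a/ and /o/, so it deletes. /vahondorero/ → vaondorero.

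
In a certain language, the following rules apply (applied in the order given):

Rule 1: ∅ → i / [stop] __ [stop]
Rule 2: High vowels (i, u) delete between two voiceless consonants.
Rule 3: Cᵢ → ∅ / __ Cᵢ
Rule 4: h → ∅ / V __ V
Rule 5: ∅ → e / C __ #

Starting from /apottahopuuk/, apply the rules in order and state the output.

apotaopuuke

Rule 1 (stop-cluster i-epenthesis): /t/ and /t/ form a stop–stop cluster, so [i] is inserted between them. /apottahopuuk/ → apotitahopuuk.
Rule 2 (high vowel syncope): /i/ is a high vowel flanked by voiceless consonants /t/ and /t/, so it deletes. /apotitahopuuk/ → apottahopuuk.
Rule 3 (degemination): /tt/ is a geminate; the first /t/ deletes. /apottahopuuk/ → apotahopuuk.
Rule 4 (intervocalic h-deletion): /h/ occurs between vowels /a/ and /o/, so it deletes. /apotahopuuk/ → apotaopuuk.
Rule 5 (final e-epenthesis): the form ends in the consonant /k/, so [e] is inserted word-finally. /apotaopuuk/ → apotaopuuke.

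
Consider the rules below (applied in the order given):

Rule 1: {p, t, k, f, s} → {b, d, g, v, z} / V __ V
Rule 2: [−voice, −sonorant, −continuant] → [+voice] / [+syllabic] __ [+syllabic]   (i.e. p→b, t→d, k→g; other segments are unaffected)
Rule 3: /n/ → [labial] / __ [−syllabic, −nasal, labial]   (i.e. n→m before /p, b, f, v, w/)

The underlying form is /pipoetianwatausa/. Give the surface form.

Rule 1 (intervocalic voicing): /p/ is a voiceless obstruent between vowels /i/ and /o/, so it voices to [b]. /t/ is a voiceless obstruent between vowels /e/ and /i/, so it voices to [d]. /t/ is a voiceless obstruent between vowels /a/ and /a/, so it voices to [d]. /s/ is a voiceless obstruent between vowels /u/ and /a/, so it voices to [z]. /pipoetianwatausa/ → piboedianwadauza.
Rule 2 (intervocalic voicing): no segment meets the environment; /piboedianwadauza/ is unchanged.
Rule 3 (nasal place assimilation): /n/ precedes the labial consonant /w/, so it assimilates in place to [m]. /piboedianwadauza/ → piboediamwadauza.

piboediamwadauza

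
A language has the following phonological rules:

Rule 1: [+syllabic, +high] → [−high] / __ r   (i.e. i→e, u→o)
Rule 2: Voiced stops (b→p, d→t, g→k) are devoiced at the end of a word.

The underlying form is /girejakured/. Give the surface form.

gerejakoret

Rule 1 (pre-rhotic lowering): /i/ is a high vowel immediately before /r/, so it lowers to [e]. /u/ is a high vowel immediately before /r/, so it lowers to [o]. /girejakured/ → gerejakored.
Rule 2 (final devoicing): /d/ is a voiced stop in word-final position, so it devoices to [t]. /gerejakored/ → gerejakoret.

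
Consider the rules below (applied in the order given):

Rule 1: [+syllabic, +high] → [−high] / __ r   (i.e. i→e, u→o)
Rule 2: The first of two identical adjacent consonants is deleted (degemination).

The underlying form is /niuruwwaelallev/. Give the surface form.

nioruwaelalev

Rule 1 (pre-rhotic lowering): /u/ is a high vowel immediately before /r/, so it lowers to [o]. /niuruwwaelallev/ → nioruwwaelallev.
Rule 2 (degemination): /ww/ is a geminate; the first /w/ deletes. /ll/ is a geminate; the first /l/ deletes. /nioruwwaelallev/ → nioruwaelalev.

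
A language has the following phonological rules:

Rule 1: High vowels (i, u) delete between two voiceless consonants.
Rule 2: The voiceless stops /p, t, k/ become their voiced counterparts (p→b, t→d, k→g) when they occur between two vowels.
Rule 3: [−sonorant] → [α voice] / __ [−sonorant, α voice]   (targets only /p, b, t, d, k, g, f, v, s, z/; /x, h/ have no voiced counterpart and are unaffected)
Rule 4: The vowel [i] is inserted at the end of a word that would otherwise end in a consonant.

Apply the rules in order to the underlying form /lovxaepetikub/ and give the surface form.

lofxaebetkubi

Rule 1 (high vowel syncope): /i/ is a high vowel flanked by voiceless consonants /t/ and /k/, so it deletes. /lovxaepetikub/ → lovxaepetkub.
Rule 2 (intervocalic voicing): /p/ is a voiceless stop between vowels /e/ and /e/, so it voices to [b]. /lovxaepetkub/ → lovxaebetkub.
Rule 3 (regressive voicing assimilation): /v/ precedes the voiceless obstruent /x/, so it devoices to [f] by assimilation. /lovxaebetkub/ → lofxaebetkub.
Rule 4 (final i-epenthesis): the form ends in the consonant /b/, so [i] is inserted word-finally. /lofxaebetkub/ → lofxaebetkubi.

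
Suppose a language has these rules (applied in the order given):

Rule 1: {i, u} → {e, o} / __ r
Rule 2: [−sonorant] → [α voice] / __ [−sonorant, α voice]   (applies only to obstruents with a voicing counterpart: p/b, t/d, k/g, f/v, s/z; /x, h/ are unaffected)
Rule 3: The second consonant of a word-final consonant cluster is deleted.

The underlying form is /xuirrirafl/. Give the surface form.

xuerreraf

Rule 1 (pre-rhotic lowering): /i/ is a high vowel immediately before /r/, so it lowers to [e]. /i/ is a high vowel immediately before /r/, so it lowers to [e]. /xuirrirafl/ → xuerrerafl.
Rule 2 (regressive voicing assimilation): no segment meets the environment; /xuerrerafl/ is unchanged.
Rule 3 (final cluster simplification): /l/ is the second consonant of a word-final cluster /fl/, so it deletes. /xuerrerafl/ → xuerreraf.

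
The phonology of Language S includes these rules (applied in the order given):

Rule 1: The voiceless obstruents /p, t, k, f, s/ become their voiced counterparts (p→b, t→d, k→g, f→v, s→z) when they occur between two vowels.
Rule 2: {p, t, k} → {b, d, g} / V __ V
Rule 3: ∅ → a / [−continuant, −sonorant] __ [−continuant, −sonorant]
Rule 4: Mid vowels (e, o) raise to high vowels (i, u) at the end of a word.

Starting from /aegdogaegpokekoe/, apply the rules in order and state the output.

Rule 1 (intervocalic voicing): /k/ is a voiceless obstruent between vowels /o/ and /e/, so it voices to [g]. /k/ is a voiceless obstruent between vowels /e/ and /o/, so it voices to [g]. /aegdogaegpokekoe/ → aegdogaegpogegoe.
Rule 2 (intervocalic voicing): no segment meets the environment; /aegdogaegpogegoe/ is unchanged.
Rule 3 (stop-cluster a-epenthesis): /g/ and /d/ form a stop–stop cluster, so [a] is inserted between them. /g/ and /p/ form a stop–stop cluster, so [a] is inserted between them. /aegdogaegpogegoe/ → aegadogaegapogegoe.
Rule 4 (final vowel raising): /e/ is a mid vowel in word-final position, so it raises to [i]. /aegadogaegapogegoe/ → aegadogaegapogegoi.

aegadogaegapogegoi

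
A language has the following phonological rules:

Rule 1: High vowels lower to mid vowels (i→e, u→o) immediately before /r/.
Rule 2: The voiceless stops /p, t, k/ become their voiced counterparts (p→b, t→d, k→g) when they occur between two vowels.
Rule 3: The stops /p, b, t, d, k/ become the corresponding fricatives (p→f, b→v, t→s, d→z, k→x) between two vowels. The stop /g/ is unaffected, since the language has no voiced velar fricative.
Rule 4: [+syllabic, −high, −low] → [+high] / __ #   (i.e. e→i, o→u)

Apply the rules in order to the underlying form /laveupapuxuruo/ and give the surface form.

Rule 1 (pre-rhotic lowering): /u/ is a high vowel immediately before /r/, so it lowers to [o]. /laveupapuxuruo/ → laveupapuxoruo.
Rule 2 (intervocalic voicing): /p/ is a voiceless stop between vowels /u/ and /a/, so it voices to [b]. /p/ is a voiceless stop between vowels /a/ and /u/, so it voices to [b]. /laveupapuxoruo/ → laveubabuxoruo.
Rule 3 (intervocalic spirantization): /b/ is a stop between vowels /u/ and /a/, so it spirantizes to the fricative [v]. /b/ is a stop between vowels /a/ and /u/, so it spirantizes to the fricative [v]. /laveubabuxoruo/ → laveuvavuxoruo.
Rule 4 (final vowel raising): /o/ is a mid vowel in word-final position, so it raises to [u]. /laveuvavuxoruo/ → laveuvavuxoruu.

laveuvavuxoruu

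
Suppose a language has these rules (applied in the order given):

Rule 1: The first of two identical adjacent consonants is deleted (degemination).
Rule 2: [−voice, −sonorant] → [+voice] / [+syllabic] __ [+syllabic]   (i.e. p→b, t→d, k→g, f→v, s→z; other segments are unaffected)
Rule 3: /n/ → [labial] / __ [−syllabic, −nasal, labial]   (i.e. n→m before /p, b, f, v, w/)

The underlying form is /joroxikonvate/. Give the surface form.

Rule 1 (degemination): no segment meets the environment; /joroxikonvate/ is unchanged.
Rule 2 (intervocalic voicing): /k/ is a voiceless obstruent between vowels /i/ and /o/, so it voices to [g]. /t/ is a voiceless obstruent between vowels /a/ and /e/, so it voices to [d]. /joroxikonvate/ → joroxigonvade.
Rule 3 (nasal place assimilation): /n/ precedes the labial consonant /v/, so it assimilates in place to [m]. /joroxigonvade/ → joroxigomvade.

joroxigomvade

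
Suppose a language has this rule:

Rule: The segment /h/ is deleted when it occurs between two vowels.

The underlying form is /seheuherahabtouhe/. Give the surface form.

seeueraabtoue

/h/ occurs between vowels /e/ and /e/, so it deletes.
/h/ occurs between vowels /u/ and /e/, so it deletes.
/h/ occurs between vowels /a/ and /a/, so it deletes.
/h/ occurs between vowels /u/ and /e/, so it deletes.
Surface form: [seeueraabtoue].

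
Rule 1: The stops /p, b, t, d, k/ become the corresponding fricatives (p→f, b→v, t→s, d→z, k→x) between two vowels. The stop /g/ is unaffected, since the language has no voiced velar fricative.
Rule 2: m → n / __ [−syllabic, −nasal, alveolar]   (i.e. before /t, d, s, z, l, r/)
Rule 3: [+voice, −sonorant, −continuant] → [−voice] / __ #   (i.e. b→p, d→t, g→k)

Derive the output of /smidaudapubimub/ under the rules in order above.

smizauzafuvimup

Rule 1 (intervocalic spirantization): /d/ is a stop between vowels /i/ and /a/, so it spirantizes to the fricative [z]. /d/ is a stop between vowels /u/ and /a/, so it spirantizes to the fricative [z]. /p/ is a stop between vowels /a/ and /u/, so it spirantizes to the fricative [f]. /b/ is a stop between vowels /u/ and /i/, so it spirantizes to the fricative [v]. /smidaudapubimub/ → smizauzafuvimub.
Rule 2 (nasal place assimilation): no segment meets the environment; /smizauzafuvimub/ is unchanged.
Rule 3 (final devoicing): /b/ is a voiced stop in word-final position, so it devoices to [p]. /smizauzafuvimub/ → smizauzafuvimup.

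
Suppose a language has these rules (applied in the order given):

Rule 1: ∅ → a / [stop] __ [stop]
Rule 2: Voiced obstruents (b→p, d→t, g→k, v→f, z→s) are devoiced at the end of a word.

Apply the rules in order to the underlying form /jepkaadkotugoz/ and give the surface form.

Rule 1 (stop-cluster a-epenthesis): /p/ and /k/ form a stop–stop cluster, so [a] is inserted between them. /d/ and /k/ form a stop–stop cluster, so [a] is inserted between them. /jepkaadkotugoz/ → jepakaadakotugoz.
Rule 2 (final devoicing): /z/ is a voiced obstruent in word-final position, so it devoices to [s]. /jepakaadakotugoz/ → jepakaadakotugos.

jepakaadakotugos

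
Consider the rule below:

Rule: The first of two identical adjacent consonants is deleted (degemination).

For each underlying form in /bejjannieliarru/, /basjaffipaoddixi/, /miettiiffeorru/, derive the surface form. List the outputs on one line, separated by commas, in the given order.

/bejjannieliarru/: /jj/ is a geminate; the first /j/ deletes. /nn/ is a geminate; the first /n/ deletes. /rr/ is a geminate; the first /r/ deletes. → [bejanieliaru].
/basjaffipaoddixi/: /ff/ is a geminate; the first /f/ deletes. /dd/ is a geminate; the first /d/ deletes. → [basjafipaodixi].
/miettiiffeorru/: /tt/ is a geminate; the first /t/ deletes. /ff/ is a geminate; the first /f/ deletes. /rr/ is a geminate; the first /r/ deletes. → [mietiifeoru].

bejanieliaru, basjafipaodixi, mietiifeoru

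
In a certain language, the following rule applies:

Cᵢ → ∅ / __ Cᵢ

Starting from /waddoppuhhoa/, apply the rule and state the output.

/dd/ is a geminate; the first /d/ deletes.
/pp/ is a geminate; the first /p/ deletes.
/hh/ is a geminate; the first /h/ deletes.
The other instances of /w/, /d/, /p/, /h/ do not occur in the required environment and remain unchanged.
Surface form: [wadopuhoa].

wadopuhoa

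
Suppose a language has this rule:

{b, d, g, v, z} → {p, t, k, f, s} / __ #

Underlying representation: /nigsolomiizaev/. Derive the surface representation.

nigsolomiizaef

/v/ is a voiced obstruent in word-final position, so it devoices to [f].
Surface form: [nigsolomiizaef].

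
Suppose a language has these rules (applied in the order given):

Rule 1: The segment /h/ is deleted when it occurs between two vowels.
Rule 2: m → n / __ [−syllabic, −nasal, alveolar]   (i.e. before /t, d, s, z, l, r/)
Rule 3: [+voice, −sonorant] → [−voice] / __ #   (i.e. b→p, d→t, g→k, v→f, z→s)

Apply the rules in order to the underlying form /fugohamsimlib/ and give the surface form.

Rule 1 (intervocalic h-deletion): /h/ occurs between vowels /o/ and /a/, so it deletes. /fugohamsimlib/ → fugoamsimlib.
Rule 2 (nasal place assimilation): /m/ precedes the alveolar consonant /s/, so it assimilates in place to [n]. /m/ precedes the alveolar consonant /l/, so it assimilates in place to [n]. /fugoamsimlib/ → fugoansinlib.
Rule 3 (final devoicing): /b/ is a voiced obstruent in word-final position, so it devoices to [p]. /fugoansinlib/ → fugoansinlip.

fugoansinlip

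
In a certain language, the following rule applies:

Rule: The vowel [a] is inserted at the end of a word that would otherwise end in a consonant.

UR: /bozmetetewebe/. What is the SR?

bozmetetewebe

No segment of /bozmetetewebe/ meets the structural description of the rule, so the form surfaces unchanged.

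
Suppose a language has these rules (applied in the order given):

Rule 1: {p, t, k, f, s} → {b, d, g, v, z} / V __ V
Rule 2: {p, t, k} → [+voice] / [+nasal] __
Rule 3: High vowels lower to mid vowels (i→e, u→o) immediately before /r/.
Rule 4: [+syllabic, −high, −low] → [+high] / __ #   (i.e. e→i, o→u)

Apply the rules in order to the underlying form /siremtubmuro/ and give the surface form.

seremdubmoru

Rule 1 (intervocalic voicing): no segment meets the environment; /siremtubmuro/ is unchanged.
Rule 2 (post-nasal voicing): /t/ is a voiceless stop immediately after the nasal /m/, so it voices to [d]. /siremtubmuro/ → siremdubmuro.
Rule 3 (pre-rhotic lowering): /i/ is a high vowel immediately before /r/, so it lowers to [e]. /u/ is a high vowel immediately before /r/, so it lowers to [o]. /siremdubmuro/ → seremdubmoro.
Rule 4 (final vowel raising): /o/ is a mid vowel in word-final position, so it raises to [u]. /seremdubmoro/ → seremdubmoru.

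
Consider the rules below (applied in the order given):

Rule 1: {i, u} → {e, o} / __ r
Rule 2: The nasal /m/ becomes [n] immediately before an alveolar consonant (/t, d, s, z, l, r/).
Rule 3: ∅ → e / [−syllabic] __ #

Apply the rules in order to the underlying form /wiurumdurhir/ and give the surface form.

Rule 1 (pre-rhotic lowering): /u/ is a high vowel immediately before /r/, so it lowers to [o]. /u/ is a high vowel immediately before /r/, so it lowers to [o]. /i/ is a high vowel immediately before /r/, so it lowers to [e]. /wiurumdurhir/ → wiorumdorher.
Rule 2 (nasal place assimilation): /m/ precedes the alveolar consonant /d/, so it assimilates in place to [n]. /wiorumdorher/ → wiorundorher.
Rule 3 (final e-epenthesis): the form ends in the consonant /r/, so [e] is inserted word-finally. /wiorundorher/ → wiorundorhere.

wiorundorhere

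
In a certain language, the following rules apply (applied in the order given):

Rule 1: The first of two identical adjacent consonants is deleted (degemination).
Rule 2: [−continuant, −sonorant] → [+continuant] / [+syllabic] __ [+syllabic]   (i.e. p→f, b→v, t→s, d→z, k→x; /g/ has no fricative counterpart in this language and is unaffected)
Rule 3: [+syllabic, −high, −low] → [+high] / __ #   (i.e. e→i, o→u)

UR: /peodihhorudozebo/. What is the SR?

Rule 1 (degemination): /hh/ is a geminate; the first /h/ deletes. /peodihhorudozebo/ → peodihorudozebo.
Rule 2 (intervocalic spirantization): /d/ is a stop between vowels /o/ and /i/, so it spirantizes to the fricative [z]. /d/ is a stop between vowels /u/ and /o/, so it spirantizes to the fricative [z]. /b/ is a stop between vowels /e/ and /o/, so it spirantizes to the fricative [v]. /peodihorudozebo/ → peozihoruzozevo.
Rule 3 (final vowel raising): /o/ is a mid vowel in word-final position, so it raises to [u]. /peozihoruzozevo/ → peozihoruzozevu.

peozihoruzozevu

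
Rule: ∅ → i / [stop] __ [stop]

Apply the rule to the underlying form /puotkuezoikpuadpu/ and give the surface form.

/t/ and /k/ form a stop–stop cluster, so [i] is inserted between them.
/k/ and /p/ form a stop–stop cluster, so [i] is inserted between them.
/d/ and /p/ form a stop–stop cluster, so [i] is inserted between them.
Surface form: [puotikuezoikipuadipu].

puotikuezoikipuadipu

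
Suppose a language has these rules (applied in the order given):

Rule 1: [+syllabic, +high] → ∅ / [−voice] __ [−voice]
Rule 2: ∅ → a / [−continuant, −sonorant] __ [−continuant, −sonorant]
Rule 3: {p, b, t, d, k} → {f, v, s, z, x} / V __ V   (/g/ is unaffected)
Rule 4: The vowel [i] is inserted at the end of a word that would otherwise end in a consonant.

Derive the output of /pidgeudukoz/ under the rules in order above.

pizageuzuxozi

Rule 1 (high vowel syncope): no segment meets the environment; /pidgeudukoz/ is unchanged.
Rule 2 (stop-cluster a-epenthesis): /d/ and /g/ form a stop–stop cluster, so [a] is inserted between them. /pidgeudukoz/ → pidageudukoz.
Rule 3 (intervocalic spirantization): /d/ is a stop between vowels /i/ and /a/, so it spirantizes to the fricative [z]. /d/ is a stop between vowels /u/ and /u/, so it spirantizes to the fricative [z]. /k/ is a stop between vowels /u/ and /o/, so it spirantizes to the fricative [x]. /pidageudukoz/ → pizageuzuxoz.
Rule 4 (final i-epenthesis): the form ends in the consonant /z/, so [i] is inserted word-finally. /pizageuzuxoz/ → pizageuzuxozi.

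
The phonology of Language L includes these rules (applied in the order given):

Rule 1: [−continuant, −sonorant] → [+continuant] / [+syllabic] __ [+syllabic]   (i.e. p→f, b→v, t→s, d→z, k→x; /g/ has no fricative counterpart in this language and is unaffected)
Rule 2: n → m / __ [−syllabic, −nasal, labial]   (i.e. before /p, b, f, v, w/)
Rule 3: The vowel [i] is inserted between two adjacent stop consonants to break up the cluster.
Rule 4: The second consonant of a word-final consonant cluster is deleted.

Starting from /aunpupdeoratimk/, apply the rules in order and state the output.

Rule 1 (intervocalic spirantization): /t/ is a stop between vowels /a/ and /i/, so it spirantizes to the fricative [s]. /aunpupdeoratimk/ → aunpupdeorasimk.
Rule 2 (nasal place assimilation): /n/ precedes the labial consonant /p/, so it assimilates in place to [m]. /aunpupdeorasimk/ → aumpupdeorasimk.
Rule 3 (stop-cluster i-epenthesis): /p/ and /d/ form a stop–stop cluster, so [i] is inserted between them. /aumpupdeorasimk/ → aumpupideorasimk.
Rule 4 (final cluster simplification): /k/ is the second consonant of a word-final cluster /mk/, so it deletes. /aumpupideorasimk/ → aumpupideorasim.

aumpupideorasim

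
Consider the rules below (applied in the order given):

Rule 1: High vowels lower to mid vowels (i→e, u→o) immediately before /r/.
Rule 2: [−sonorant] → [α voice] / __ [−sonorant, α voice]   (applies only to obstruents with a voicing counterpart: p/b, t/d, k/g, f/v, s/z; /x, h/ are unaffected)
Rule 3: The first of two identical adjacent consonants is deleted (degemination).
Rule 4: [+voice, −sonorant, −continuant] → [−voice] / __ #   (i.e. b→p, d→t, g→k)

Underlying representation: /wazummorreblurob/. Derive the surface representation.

wazumoreblorop

Rule 1 (pre-rhotic lowering): /u/ is a high vowel immediately before /r/, so it lowers to [o]. /wazummorreblurob/ → wazummorreblorob.
Rule 2 (regressive voicing assimilation): no segment meets the environment; /wazummorreblorob/ is unchanged.
Rule 3 (degemination): /mm/ is a geminate; the first /m/ deletes. /rr/ is a geminate; the first /r/ deletes. /wazummorreblorob/ → wazumoreblorob.
Rule 4 (final devoicing): /b/ is a voiced stop in word-final position, so it devoices to [p]. /wazumoreblorob/ → wazumoreblorop.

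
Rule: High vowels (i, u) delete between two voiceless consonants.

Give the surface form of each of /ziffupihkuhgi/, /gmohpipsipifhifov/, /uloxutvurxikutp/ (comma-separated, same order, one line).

/ziffupihkuhgi/: /u/ is a high vowel flanked by voiceless consonants /f/ and /p/, so it deletes. /i/ is a high vowel flanked by voiceless consonants /p/ and /h/, so it deletes. /u/ is a high vowel flanked by voiceless consonants /k/ and /h/, so it deletes. → [ziffphkhgi].
/gmohpipsipifhifov/: /i/ is a high vowel flanked by voiceless consonants /p/ and /p/, so it deletes. /i/ is a high vowel flanked by voiceless consonants /s/ and /p/, so it deletes. /i/ is a high vowel flanked by voiceless consonants /p/ and /f/, so it deletes. /i/ is a high vowel flanked by voiceless consonants /h/ and /f/, so it deletes. → [gmohppspfhfov].
/uloxutvurxikutp/: /u/ is a high vowel flanked by voiceless consonants /x/ and /t/, so it deletes. /i/ is a high vowel flanked by voiceless consonants /x/ and /k/, so it deletes. /u/ is a high vowel flanked by voiceless consonants /k/ and /t/, so it deletes. → [uloxtvurxktp].

ziffphkhgi, gmohppspfhfov, uloxtvurxktp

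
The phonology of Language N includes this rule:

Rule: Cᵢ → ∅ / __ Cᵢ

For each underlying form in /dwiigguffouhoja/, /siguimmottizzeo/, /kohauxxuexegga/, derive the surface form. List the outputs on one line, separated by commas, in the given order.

/dwiigguffouhoja/: /gg/ is a geminate; the first /g/ deletes. /ff/ is a geminate; the first /f/ deletes. → [dwiigufouhoja].
/siguimmottizzeo/: /mm/ is a geminate; the first /m/ deletes. /tt/ is a geminate; the first /t/ deletes. /zz/ is a geminate; the first /z/ deletes. → [siguimotizeo].
/kohauxxuexegga/: /xx/ is a geminate; the first /x/ deletes. /gg/ is a geminate; the first /g/ deletes. → [kohauxuexega].

dwiigufouhoja, siguimotizeo, kohauxuexega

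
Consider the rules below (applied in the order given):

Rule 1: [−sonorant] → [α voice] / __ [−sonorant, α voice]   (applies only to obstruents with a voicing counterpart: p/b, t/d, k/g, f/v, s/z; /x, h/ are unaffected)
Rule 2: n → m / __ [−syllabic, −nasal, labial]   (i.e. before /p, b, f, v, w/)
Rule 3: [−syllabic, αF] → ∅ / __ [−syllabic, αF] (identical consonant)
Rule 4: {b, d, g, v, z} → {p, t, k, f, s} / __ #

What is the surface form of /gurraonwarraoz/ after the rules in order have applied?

Rule 1 (regressive voicing assimilation): no segment meets the environment; /gurraonwarraoz/ is unchanged.
Rule 2 (nasal place assimilation): /n/ precedes the labial consonant /w/, so it assimilates in place to [m]. /gurraonwarraoz/ → gurraomwarraoz.
Rule 3 (degemination): /rr/ is a geminate; the first /r/ deletes. /rr/ is a geminate; the first /r/ deletes. /gurraomwarraoz/ → guraomwaraoz.
Rule 4 (final devoicing): /z/ is a voiced obstruent in word-final position, so it devoices to [s]. /guraomwaraoz/ → guraomwaraos.

guraomwaraos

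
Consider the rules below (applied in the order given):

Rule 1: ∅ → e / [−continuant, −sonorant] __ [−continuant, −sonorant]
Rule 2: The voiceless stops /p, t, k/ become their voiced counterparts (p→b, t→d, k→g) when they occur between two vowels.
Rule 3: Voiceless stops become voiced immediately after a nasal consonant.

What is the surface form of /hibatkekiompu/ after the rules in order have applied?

Rule 1 (stop-cluster e-epenthesis): /t/ and /k/ form a stop–stop cluster, so [e] is inserted between them. /hibatkekiompu/ → hibatekekiompu.
Rule 2 (intervocalic voicing): /t/ is a voiceless stop between vowels /a/ and /e/, so it voices to [d]. /k/ is a voiceless stop between vowels /e/ and /e/, so it voices to [g]. /k/ is a voiceless stop between vowels /e/ and /i/, so it voices to [g]. /hibatekekiompu/ → hibadegegiompu.
Rule 3 (post-nasal voicing): /p/ is a voiceless stop immediately after the nasal /m/, so it voices to [b]. /hibadegegiompu/ → hibadegegiombu.

hibadegegiombu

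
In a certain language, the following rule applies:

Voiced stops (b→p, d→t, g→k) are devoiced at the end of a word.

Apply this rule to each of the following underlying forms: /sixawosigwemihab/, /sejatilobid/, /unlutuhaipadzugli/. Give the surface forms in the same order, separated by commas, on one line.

/sixawosigwemihab/: /b/ is a voiced stop in word-final position, so it devoices to [p]. → [sixawosigwemihap].
/sejatilobid/: /d/ is a voiced stop in word-final position, so it devoices to [t]. → [sejatilobit].
/unlutuhaipadzugli/: the rule's environment is not met; surfaces unchanged as [unlutuhaipadzugli].

sixawosigwemihap, sejatilobit, unlutuhaipadzugli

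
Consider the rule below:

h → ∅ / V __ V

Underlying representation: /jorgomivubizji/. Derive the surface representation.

jorgomivubizji

No segment of /jorgomivubizji/ meets the structural description of the rule, so the form surfaces unchanged.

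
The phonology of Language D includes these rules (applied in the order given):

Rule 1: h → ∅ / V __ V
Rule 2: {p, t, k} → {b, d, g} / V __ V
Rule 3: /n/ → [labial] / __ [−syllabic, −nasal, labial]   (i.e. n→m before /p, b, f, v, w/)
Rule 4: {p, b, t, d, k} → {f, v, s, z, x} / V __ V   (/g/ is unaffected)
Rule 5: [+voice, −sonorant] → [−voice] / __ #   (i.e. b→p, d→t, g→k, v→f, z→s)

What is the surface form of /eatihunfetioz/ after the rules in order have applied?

Rule 1 (intervocalic h-deletion): /h/ occurs between vowels /i/ and /u/, so it deletes. /eatihunfetioz/ → eatiunfetioz.
Rule 2 (intervocalic voicing): /t/ is a voiceless stop between vowels /a/ and /i/, so it voices to [d]. /t/ is a voiceless stop between vowels /e/ and /i/, so it voices to [d]. /eatiunfetioz/ → eadiunfedioz.
Rule 3 (nasal place assimilation): /n/ precedes the labial consonant /f/, so it assimilates in place to [m]. /eadiunfedioz/ → eadiumfedioz.
Rule 4 (intervocalic spirantization): /d/ is a stop between vowels /a/ and /i/, so it spirantizes to the fricative [z]. /d/ is a stop between vowels /e/ and /i/, so it spirantizes to the fricative [z]. /eadiumfedioz/ → eaziumfezioz.
Rule 5 (final devoicing): /z/ is a voiced obstruent in word-final position, so it devoices to [s]. /eaziumfezioz/ → eaziumfezios.

eaziumfezios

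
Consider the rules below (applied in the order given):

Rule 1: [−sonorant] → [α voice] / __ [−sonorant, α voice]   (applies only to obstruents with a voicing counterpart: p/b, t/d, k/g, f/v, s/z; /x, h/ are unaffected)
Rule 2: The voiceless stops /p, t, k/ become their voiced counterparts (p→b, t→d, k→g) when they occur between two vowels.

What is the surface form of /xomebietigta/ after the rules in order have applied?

Rule 1 (regressive voicing assimilation): /g/ precedes the voiceless obstruent /t/, so it devoices to [k] by assimilation. /xomebietigta/ → xomebietikta.
Rule 2 (intervocalic voicing): /t/ is a voiceless stop between vowels /e/ and /i/, so it voices to [d]. /xomebietikta/ → xomebiedikta.

xomebiedikta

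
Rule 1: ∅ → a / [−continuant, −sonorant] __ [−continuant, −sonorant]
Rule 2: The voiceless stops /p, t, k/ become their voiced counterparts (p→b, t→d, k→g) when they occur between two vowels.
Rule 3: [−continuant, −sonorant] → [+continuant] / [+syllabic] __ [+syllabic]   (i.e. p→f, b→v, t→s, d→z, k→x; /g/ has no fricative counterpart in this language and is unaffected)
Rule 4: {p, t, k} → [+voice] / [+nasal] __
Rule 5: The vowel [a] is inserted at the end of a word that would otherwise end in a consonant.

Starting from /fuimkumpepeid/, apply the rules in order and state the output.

Rule 1 (stop-cluster a-epenthesis): no segment meets the environment; /fuimkumpepeid/ is unchanged.
Rule 2 (intervocalic voicing): /p/ is a voiceless stop between vowels /e/ and /e/, so it voices to [b]. /fuimkumpepeid/ → fuimkumpebeid.
Rule 3 (intervocalic spirantization): /b/ is a stop between vowels /e/ and /e/, so it spirantizes to the fricative [v]. /fuimkumpebeid/ → fuimkumpeveid.
Rule 4 (post-nasal voicing): /k/ is a voiceless stop immediately after the nasal /m/, so it voices to [g]. /p/ is a voiceless stop immediately after the nasal /m/, so it voices to [b]. /fuimkumpeveid/ → fuimgumbeveid.
Rule 5 (final a-epenthesis): the form ends in the consonant /d/, so [a] is inserted word-finally. /fuimgumbeveid/ → fuimgumbeveida.

fuimgumbeveida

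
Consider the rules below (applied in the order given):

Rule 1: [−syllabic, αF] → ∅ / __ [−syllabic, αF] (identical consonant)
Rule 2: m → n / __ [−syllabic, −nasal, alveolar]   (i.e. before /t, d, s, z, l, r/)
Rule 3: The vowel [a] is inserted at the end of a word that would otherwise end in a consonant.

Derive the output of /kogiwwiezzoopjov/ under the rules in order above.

Rule 1 (degemination): /ww/ is a geminate; the first /w/ deletes. /zz/ is a geminate; the first /z/ deletes. /kogiwwiezzoopjov/ → kogiwiezoopjov.
Rule 2 (nasal place assimilation): no segment meets the environment; /kogiwiezoopjov/ is unchanged.
Rule 3 (final a-epenthesis): the form ends in the consonant /v/, so [a] is inserted word-finally. /kogiwiezoopjov/ → kogiwiezoopjova.

kogiwiezoopjova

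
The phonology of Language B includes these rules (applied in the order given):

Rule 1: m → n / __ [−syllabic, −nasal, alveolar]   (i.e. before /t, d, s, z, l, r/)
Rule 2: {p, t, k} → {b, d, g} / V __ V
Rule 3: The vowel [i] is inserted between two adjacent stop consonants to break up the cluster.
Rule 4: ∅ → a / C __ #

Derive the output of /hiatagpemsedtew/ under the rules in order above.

hiadagipenseditewa

Rule 1 (nasal place assimilation): /m/ precedes the alveolar consonant /s/, so it assimilates in place to [n]. /hiatagpemsedtew/ → hiatagpensedtew.
Rule 2 (intervocalic voicing): /t/ is a voiceless stop between vowels /a/ and /a/, so it voices to [d]. /hiatagpensedtew/ → hiadagpensedtew.
Rule 3 (stop-cluster i-epenthesis): /g/ and /p/ form a stop–stop cluster, so [i] is inserted between them. /d/ and /t/ form a stop–stop cluster, so [i] is inserted between them. /hiadagpensedtew/ → hiadagipenseditew.
Rule 4 (final a-epenthesis): the form ends in the consonant /w/, so [a] is inserted word-finally. /hiadagipenseditew/ → hiadagipenseditewa.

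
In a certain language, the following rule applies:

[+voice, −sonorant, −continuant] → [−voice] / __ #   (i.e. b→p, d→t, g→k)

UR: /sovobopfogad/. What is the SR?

/d/ is a voiced stop in word-final position, so it devoices to [t].
The other instances of /b/, /g/ do not occur in the required environment and remain unchanged.
Surface form: [sovobopfogat].

sovobopfogat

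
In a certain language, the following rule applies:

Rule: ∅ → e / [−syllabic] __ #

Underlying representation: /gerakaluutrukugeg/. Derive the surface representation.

the form ends in the consonant /g/, so [e] is inserted word-finally.
Surface form: [gerakaluutrukugege].

gerakaluutrukugege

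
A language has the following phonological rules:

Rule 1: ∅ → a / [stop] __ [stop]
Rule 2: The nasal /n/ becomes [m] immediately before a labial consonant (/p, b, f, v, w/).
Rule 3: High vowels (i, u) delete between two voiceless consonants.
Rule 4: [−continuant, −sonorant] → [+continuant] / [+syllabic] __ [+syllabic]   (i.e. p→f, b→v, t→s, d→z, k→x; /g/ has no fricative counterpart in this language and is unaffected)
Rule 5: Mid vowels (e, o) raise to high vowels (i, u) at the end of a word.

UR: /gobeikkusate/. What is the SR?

goveixaksasi

Rule 1 (stop-cluster a-epenthesis): /k/ and /k/ form a stop–stop cluster, so [a] is inserted between them. /gobeikkusate/ → gobeikakusate.
Rule 2 (nasal place assimilation): no segment meets the environment; /gobeikakusate/ is unchanged.
Rule 3 (high vowel syncope): /u/ is a high vowel flanked by voiceless consonants /k/ and /s/, so it deletes. /gobeikakusate/ → gobeikaksate.
Rule 4 (intervocalic spirantization): /b/ is a stop between vowels /o/ and /e/, so it spirantizes to the fricative [v]. /k/ is a stop between vowels /i/ and /a/, so it spirantizes to the fricative [x]. /t/ is a stop between vowels /a/ and /e/, so it spirantizes to the fricative [s]. /gobeikaksate/ → goveixaksase.
Rule 5 (final vowel raising): /e/ is a mid vowel in word-final position, so it raises to [i]. /goveixaksase/ → goveixaksasi.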